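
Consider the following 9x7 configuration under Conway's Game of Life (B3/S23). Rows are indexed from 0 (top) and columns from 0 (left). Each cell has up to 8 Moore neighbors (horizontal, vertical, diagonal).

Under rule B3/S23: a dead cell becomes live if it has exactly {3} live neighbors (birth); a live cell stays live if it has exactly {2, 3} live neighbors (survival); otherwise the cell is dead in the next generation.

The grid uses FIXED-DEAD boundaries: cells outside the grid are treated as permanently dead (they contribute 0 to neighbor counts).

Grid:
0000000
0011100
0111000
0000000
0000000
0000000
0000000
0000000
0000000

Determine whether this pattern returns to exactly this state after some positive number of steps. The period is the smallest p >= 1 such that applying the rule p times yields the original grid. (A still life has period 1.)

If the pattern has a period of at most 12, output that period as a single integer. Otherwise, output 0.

Simulating and comparing each generation to the original:
Gen 0 (original, given above): 6 live cells
Gen 1: 6 live cells, differs from original
Gen 2: 6 live cells, MATCHES original -> period = 2

Answer: 2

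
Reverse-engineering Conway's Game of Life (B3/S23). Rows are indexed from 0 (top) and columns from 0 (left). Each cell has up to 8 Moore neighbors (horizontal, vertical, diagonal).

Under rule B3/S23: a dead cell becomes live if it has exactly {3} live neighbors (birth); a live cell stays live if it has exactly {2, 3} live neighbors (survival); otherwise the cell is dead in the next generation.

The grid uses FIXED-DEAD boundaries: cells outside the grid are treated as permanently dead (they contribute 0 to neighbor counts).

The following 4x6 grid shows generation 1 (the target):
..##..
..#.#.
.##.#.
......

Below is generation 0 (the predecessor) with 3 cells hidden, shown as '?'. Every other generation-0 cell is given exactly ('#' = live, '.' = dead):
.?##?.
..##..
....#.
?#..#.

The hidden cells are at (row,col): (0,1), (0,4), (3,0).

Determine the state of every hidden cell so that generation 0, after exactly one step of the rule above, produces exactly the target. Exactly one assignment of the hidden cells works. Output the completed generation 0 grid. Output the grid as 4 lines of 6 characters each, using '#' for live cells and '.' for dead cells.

Answer: ..##..
..##..
....#.
##..#.

Derivation:
Hidden generation-0 cells (in order): (0,1), (0,4), (3,0).
A hidden cell only influences target cells in its own 3x3 neighborhood. Try each of the 2^3 = 8 assignments, step the completed generation 0 forward once under B3/S23, and compare with the target:
  (0,1)=. (0,4)=. (3,0)=. -> step gives (2,1)='.' but target has '#' -> reject
  (0,1)=. (0,4)=. (3,0)=# -> step reproduces the target at every cell -> ACCEPT
  (0,1)=. (0,4)=# (3,0)=. -> step gives (0,3)='.' but target has '#' -> reject
  (0,1)=. (0,4)=# (3,0)=# -> step gives (0,3)='.' but target has '#' -> reject
  (0,1)=# (0,4)=. (3,0)=. -> step gives (0,1)='#' but target has '.' -> reject
  (0,1)=# (0,4)=. (3,0)=# -> step gives (0,1)='#' but target has '.' -> reject
  (0,1)=# (0,4)=# (3,0)=. -> step gives (0,1)='#' but target has '.' -> reject
  (0,1)=# (0,4)=# (3,0)=# -> step gives (0,1)='#' but target has '.' -> reject
Unique solution: (0,1)=dead, (0,4)=dead, (3,0)=live.
Check: live-neighbor counts of every cell in the completed generation 0:
023320
023431
233422
111212
Applying B3/S23 to generation 0 with these counts gives:
..##..
..#.#.
.##.#.
......
which matches the target exactly.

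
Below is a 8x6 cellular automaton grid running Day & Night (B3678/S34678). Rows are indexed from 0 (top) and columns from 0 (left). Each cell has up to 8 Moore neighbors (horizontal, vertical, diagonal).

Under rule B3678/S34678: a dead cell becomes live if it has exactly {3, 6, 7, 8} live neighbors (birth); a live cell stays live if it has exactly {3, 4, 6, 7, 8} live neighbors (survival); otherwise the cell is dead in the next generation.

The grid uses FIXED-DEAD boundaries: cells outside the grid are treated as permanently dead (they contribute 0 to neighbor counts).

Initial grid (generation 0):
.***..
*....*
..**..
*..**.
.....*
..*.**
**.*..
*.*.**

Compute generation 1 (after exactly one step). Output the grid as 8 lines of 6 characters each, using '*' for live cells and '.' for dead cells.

Answer: ......
....*.
.*.*..
..***.
.....*
.*.**.
.*.*..
...*..

Derivation:
Simulating step by step:
Generation 0 (given above): 21 live cells
Generation 1: 13 live cells
(generation 1 grid is the final answer)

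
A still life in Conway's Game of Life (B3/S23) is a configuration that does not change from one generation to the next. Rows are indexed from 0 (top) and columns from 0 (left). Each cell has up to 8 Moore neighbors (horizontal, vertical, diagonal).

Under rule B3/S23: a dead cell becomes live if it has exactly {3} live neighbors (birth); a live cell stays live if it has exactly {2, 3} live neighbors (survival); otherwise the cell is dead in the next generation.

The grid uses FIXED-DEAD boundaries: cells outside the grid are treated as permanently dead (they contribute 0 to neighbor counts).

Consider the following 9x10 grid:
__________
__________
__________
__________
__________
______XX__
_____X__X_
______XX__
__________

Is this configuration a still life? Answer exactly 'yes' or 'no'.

Compute generation 1 and compare to generation 0 (given above):
Generation 1:
__________
__________
__________
__________
__________
______XX__
_____X__X_
______XX__
__________
The grids are IDENTICAL -> still life.

Answer: yes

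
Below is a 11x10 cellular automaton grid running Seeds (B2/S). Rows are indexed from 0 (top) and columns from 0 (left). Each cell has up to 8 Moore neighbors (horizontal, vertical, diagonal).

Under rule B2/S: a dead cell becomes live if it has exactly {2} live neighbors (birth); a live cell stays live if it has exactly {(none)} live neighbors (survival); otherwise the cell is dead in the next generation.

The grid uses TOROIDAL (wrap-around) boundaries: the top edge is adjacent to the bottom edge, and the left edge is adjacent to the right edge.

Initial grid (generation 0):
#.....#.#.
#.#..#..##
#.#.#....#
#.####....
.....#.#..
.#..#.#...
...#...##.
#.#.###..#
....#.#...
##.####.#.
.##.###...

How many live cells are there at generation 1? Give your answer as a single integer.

Simulating step by step:
Generation 0 (given above): 45 live cells
Generation 1: 11 live cells
..........
....#.#...
......#...
........#.
#.........
..##......
..........
.#........
........#.
.........#
........#.
Population at generation 1: 11

Answer: 11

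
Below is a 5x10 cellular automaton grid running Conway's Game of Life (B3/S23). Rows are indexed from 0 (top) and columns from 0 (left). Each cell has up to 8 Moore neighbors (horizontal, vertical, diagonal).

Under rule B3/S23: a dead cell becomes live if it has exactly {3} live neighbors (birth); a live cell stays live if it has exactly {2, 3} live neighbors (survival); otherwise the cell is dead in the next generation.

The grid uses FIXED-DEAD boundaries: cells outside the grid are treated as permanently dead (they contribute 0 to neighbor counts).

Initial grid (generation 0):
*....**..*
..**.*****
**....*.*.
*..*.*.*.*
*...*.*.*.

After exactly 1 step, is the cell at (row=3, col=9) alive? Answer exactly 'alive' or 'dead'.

Simulating step by step:
Generation 0 (given above): 24 live cells
Generation 1: 19 live cells
....**...*
*.*.*....*
**.*......
*...**...*
....*****.

Cell (3,9) at generation 1: 1 -> alive

Answer: alive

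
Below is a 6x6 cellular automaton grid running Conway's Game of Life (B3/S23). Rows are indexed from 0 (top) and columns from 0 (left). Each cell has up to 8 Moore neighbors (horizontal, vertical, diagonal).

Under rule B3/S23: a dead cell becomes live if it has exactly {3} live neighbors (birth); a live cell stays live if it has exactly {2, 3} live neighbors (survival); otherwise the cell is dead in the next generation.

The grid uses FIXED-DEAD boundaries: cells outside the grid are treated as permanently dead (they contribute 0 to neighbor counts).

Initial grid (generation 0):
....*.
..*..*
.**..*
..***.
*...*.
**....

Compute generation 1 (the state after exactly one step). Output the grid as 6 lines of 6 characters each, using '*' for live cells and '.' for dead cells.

Simulating step by step:
Generation 0 (given above): 13 live cells
Generation 1: 15 live cells
(generation 1 grid is the final answer)

Answer: ......
.*****
.*...*
..*.**
*.*.*.
**....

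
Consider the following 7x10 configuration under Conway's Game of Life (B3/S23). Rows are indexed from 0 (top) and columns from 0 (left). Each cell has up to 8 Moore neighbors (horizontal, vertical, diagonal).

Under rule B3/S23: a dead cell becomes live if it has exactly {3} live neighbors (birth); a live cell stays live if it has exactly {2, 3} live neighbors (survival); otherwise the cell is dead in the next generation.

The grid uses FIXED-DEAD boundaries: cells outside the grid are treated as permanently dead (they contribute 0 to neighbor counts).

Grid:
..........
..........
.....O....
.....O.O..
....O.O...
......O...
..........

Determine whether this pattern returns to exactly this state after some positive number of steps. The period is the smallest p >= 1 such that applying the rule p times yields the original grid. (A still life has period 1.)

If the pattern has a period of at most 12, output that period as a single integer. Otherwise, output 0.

Simulating and comparing each generation to the original:
Gen 0 (original, given above): 6 live cells
Gen 1: 6 live cells, differs from original
Gen 2: 6 live cells, MATCHES original -> period = 2

Answer: 2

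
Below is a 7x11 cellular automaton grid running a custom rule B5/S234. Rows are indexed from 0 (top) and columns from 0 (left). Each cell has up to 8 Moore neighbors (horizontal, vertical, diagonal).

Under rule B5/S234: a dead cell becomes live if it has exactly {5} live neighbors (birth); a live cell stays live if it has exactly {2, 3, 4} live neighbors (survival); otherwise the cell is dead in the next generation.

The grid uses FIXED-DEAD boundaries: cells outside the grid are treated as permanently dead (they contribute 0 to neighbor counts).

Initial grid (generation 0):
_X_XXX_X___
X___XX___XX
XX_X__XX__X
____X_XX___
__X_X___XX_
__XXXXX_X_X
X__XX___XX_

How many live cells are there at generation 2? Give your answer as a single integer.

Answer: 24

Derivation:
Simulating step by step:
Generation 0 (given above): 35 live cells
Generation 1: 31 live cells
___XXX_____
X____XX__XX
XX_X_XXX__X
____X_XX___
__X_X__XXX_
__X__X__X_X
___XX___XX_
Generation 2: 24 live cells
____XX_____
X________XX
XX_____X__X
____XX__X__
____X__XXX_
__XX_X____X
___XX___XX_
Population at generation 2: 24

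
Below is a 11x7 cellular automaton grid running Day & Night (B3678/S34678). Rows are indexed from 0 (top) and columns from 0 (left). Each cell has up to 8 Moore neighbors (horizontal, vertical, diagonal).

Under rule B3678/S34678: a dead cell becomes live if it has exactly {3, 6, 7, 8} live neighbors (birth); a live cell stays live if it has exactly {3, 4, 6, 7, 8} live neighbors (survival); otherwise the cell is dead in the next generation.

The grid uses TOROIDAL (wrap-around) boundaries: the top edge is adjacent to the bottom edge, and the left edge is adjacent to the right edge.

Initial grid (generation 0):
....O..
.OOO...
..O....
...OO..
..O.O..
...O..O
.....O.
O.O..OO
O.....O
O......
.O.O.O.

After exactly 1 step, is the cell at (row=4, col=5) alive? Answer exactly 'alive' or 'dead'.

Answer: alive

Derivation:
Simulating step by step:
Generation 0 (given above): 22 live cells
Generation 1: 24 live cells
.O..O..
..OO...
.OO.O..
..OO...
....OO.
....OO.
O...OO.
OO...O.
O....O.
OO.....
....O..

Cell (4,5) at generation 1: 1 -> alive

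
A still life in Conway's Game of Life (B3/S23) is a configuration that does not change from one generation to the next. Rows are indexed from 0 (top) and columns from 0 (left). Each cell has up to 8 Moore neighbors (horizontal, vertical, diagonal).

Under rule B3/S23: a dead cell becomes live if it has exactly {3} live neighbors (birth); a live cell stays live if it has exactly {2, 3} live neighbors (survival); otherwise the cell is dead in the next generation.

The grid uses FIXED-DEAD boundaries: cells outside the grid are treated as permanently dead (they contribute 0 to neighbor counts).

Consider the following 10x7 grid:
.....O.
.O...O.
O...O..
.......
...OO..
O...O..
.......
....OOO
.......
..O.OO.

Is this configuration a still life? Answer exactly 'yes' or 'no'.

Answer: no

Derivation:
Compute generation 1 and compare to generation 0 (given above):
Generation 1:
.......
....OO.
.......
...OO..
...OO..
...OO..
....O..
.....O.
...O..O
.......
Cell (0,5) differs: gen0=1 vs gen1=0 -> NOT a still life.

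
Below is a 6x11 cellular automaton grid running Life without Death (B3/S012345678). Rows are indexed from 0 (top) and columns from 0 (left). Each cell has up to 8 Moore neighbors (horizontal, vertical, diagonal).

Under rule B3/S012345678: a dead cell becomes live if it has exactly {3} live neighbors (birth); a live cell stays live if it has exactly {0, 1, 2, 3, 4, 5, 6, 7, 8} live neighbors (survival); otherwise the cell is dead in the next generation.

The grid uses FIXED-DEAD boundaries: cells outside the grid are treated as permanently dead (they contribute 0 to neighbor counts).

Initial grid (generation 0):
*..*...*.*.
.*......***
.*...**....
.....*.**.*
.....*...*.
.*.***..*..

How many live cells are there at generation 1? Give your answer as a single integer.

Answer: 31

Derivation:
Simulating step by step:
Generation 0 (given above): 22 live cells
Generation 1: 31 live cells
*..*...*.**
***...*****
.*...**...*
....**.****
.....*.*.*.
.*.***..*..
Population at generation 1: 31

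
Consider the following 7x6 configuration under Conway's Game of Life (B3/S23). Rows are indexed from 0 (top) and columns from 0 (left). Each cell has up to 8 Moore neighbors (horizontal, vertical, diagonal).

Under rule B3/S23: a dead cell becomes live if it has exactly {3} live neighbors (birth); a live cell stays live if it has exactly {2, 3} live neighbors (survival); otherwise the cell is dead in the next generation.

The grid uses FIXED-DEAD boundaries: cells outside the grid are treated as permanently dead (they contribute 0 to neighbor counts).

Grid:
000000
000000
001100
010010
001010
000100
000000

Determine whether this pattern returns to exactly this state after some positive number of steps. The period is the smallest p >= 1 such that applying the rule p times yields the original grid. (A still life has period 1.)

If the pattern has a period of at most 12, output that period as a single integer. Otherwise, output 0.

Answer: 1

Derivation:
Simulating and comparing each generation to the original:
Gen 0 (original, given above): 7 live cells
Gen 1: 7 live cells, MATCHES original -> period = 1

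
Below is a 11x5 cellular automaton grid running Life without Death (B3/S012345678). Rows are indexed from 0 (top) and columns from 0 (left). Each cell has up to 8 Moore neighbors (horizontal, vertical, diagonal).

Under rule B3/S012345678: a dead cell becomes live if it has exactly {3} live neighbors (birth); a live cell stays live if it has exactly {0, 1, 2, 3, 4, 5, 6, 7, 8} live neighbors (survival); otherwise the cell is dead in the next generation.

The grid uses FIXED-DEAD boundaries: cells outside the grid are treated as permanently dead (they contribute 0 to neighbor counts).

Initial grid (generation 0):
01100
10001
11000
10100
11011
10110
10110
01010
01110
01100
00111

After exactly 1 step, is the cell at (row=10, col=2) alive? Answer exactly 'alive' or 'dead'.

Simulating step by step:
Generation 0 (given above): 28 live cells
Generation 1: 36 live cells
01100
10101
11000
10110
11011
10110
10111
11011
11110
01101
01111

Cell (10,2) at generation 1: 1 -> alive

Answer: alive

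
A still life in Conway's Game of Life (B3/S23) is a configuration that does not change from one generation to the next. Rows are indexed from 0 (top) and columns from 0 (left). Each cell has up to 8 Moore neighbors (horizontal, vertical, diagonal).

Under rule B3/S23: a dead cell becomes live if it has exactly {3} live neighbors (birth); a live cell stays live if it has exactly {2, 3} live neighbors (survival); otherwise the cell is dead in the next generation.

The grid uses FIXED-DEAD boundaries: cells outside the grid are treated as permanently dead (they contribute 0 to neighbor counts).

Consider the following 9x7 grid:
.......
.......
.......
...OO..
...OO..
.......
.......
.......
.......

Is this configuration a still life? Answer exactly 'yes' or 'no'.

Answer: yes

Derivation:
Compute generation 1 and compare to generation 0 (given above):
Generation 1:
.......
.......
.......
...OO..
...OO..
.......
.......
.......
.......
The grids are IDENTICAL -> still life.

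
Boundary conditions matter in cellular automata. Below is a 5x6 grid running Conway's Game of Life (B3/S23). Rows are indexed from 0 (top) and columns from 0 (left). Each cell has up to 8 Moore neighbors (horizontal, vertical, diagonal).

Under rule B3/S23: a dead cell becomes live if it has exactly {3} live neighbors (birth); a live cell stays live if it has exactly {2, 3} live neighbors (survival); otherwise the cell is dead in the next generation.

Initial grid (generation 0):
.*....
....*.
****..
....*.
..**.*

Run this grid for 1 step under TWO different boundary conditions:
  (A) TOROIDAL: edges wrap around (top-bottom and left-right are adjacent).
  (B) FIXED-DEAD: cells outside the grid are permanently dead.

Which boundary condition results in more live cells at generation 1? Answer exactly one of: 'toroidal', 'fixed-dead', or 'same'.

Under TOROIDAL boundary, generation 1:
..***.
*..*..
.*****
*...**
..***.
Population = 16

Under FIXED-DEAD boundary, generation 1:
......
*..*..
.****.
....*.
...**.
Population = 9

Comparison: toroidal=16, fixed-dead=9 -> toroidal

Answer: toroidal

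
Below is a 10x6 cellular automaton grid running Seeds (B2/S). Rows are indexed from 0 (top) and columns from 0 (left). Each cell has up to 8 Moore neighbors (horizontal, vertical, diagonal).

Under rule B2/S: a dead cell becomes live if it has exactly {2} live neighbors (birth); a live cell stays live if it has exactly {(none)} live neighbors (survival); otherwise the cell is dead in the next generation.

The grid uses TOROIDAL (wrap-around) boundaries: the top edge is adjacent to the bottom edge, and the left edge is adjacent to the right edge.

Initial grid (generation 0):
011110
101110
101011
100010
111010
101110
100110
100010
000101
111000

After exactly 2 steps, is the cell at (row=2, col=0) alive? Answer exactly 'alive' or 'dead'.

Simulating step by step:
Generation 0 (given above): 32 live cells
Generation 1: 2 live cells
000000
000000
000000
000000
000000
000000
000000
011000
000000
000000
Generation 2: 4 live cells
000000
000000
000000
000000
000000
000000
011000
000000
011000
000000

Cell (2,0) at generation 2: 0 -> dead

Answer: dead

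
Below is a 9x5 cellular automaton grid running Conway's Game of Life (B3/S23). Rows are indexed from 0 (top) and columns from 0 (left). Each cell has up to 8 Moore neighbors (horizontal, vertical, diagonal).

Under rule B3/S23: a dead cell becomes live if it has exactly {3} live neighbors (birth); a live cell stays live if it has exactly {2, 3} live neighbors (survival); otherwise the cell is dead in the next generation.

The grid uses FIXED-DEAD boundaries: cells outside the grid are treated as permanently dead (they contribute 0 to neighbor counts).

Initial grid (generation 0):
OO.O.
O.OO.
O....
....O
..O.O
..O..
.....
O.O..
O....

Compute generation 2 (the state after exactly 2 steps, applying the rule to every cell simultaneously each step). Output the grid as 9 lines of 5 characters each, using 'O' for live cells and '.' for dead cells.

Answer: OO.O.
O..OO
.O.OO
..O..
.....
.....
..O..
OOO..
.....

Derivation:
Simulating step by step:
Generation 0 (given above): 14 live cells
Generation 1: 13 live cells
OO.O.
O.OO.
.O.O.
...O.
.....
...O.
.O...
.O...
.O...
Generation 2: 14 live cells
(generation 2 grid is the final answer)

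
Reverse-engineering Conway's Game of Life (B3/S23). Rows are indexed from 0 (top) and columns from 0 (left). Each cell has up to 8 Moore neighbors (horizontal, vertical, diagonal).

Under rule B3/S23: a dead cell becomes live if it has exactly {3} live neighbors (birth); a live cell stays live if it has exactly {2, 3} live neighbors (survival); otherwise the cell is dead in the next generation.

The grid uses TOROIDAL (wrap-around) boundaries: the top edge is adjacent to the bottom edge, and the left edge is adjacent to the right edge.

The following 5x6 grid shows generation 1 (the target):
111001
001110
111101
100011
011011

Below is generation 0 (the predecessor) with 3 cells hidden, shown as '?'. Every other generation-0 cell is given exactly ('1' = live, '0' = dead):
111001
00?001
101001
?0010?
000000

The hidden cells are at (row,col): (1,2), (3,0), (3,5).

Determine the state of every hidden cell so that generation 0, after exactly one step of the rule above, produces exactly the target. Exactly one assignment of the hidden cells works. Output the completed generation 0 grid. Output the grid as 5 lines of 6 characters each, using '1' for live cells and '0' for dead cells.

Answer: 111001
001001
101001
000101
000000

Derivation:
Hidden generation-0 cells (in order): (1,2), (3,0), (3,5).
A hidden cell only influences target cells in its own 3x3 neighborhood. Try each of the 2^3 = 8 assignments, step the completed generation 0 forward once under B3/S23, and compare with the target:
  (1,2)=0 (3,0)=0 (3,5)=0 -> step gives (0,2)='0' but target has '1' -> reject
  (1,2)=0 (3,0)=0 (3,5)=1 -> step gives (0,2)='0' but target has '1' -> reject
  (1,2)=0 (3,0)=1 (3,5)=0 -> step gives (0,2)='0' but target has '1' -> reject
  (1,2)=0 (3,0)=1 (3,5)=1 -> step gives (0,2)='0' but target has '1' -> reject
  (1,2)=1 (3,0)=0 (3,5)=0 -> step gives (2,4)='1' but target has '0' -> reject
  (1,2)=1 (3,0)=0 (3,5)=1 -> step reproduces the target at every cell -> ACCEPT
  (1,2)=1 (3,0)=1 (3,5)=0 -> step gives (2,1)='0' but target has '1' -> reject
  (1,2)=1 (3,0)=1 (3,5)=1 -> step gives (2,0)='0' but target has '1' -> reject
Unique solution: (1,2)=live, (3,0)=dead, (3,5)=live.
Check: live-neighbor counts of every cell in the completed generation 0:
332222
663334
332343
322132
433233
Applying B3/S23 to generation 0 with these counts gives:
111001
001110
111101
100011
011011
which matches the target exactly.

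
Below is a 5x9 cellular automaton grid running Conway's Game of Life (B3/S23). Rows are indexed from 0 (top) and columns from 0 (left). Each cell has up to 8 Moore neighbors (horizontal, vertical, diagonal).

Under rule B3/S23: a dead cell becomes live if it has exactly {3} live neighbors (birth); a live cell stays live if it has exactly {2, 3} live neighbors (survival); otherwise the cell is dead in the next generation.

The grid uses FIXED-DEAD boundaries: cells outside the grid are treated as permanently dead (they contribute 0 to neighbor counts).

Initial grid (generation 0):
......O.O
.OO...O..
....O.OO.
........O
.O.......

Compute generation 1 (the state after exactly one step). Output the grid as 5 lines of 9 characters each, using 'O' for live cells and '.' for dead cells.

Answer: .......O.
......O..
.....OOO.
.......O.
.........

Derivation:
Simulating step by step:
Generation 0 (given above): 10 live cells
Generation 1: 6 live cells
(generation 1 grid is the final answer)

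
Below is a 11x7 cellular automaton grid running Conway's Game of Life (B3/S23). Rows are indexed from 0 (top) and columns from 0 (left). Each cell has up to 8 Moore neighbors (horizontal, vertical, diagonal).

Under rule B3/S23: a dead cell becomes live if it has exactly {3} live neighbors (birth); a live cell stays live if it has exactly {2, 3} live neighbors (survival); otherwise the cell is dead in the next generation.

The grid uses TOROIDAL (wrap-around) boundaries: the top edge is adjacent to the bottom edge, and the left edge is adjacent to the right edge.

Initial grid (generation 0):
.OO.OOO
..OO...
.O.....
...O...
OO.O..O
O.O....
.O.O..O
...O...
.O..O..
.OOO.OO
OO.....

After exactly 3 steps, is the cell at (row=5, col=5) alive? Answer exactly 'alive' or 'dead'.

Answer: dead

Derivation:
Simulating step by step:
Generation 0 (given above): 28 live cells
Generation 1: 28 live cells
....OOO
O..OOO.
...O...
.O.....
OO.O..O
...O...
OO.O...
O..OO..
OO..OO.
...OOOO
.......
Generation 2: 23 live cells
...O..O
...O...
..OO...
.O.....
OO.....
...OO.O
OO.O...
...O.O.
OOO....
O..O..O
...O...
Generation 3: 35 live cells
..OOO..
...OO..
..OO...
OO.....
OOO....
...OO.O
O..O.OO
...OO.O
OOOOO..
O..O..O
O.OOO.O

Cell (5,5) at generation 3: 0 -> dead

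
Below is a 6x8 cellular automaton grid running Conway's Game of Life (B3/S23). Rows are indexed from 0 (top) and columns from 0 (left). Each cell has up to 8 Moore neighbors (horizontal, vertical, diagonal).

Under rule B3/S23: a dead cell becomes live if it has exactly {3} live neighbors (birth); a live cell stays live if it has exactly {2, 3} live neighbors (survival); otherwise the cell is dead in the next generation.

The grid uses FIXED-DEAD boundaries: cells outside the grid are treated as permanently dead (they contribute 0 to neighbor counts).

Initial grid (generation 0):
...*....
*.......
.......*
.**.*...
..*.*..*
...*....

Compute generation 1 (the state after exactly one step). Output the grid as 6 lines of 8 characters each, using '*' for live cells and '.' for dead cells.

Simulating step by step:
Generation 0 (given above): 10 live cells
Generation 1: 7 live cells
(generation 1 grid is the final answer)

Answer: ........
........
.*......
.**.....
.**.*...
...*....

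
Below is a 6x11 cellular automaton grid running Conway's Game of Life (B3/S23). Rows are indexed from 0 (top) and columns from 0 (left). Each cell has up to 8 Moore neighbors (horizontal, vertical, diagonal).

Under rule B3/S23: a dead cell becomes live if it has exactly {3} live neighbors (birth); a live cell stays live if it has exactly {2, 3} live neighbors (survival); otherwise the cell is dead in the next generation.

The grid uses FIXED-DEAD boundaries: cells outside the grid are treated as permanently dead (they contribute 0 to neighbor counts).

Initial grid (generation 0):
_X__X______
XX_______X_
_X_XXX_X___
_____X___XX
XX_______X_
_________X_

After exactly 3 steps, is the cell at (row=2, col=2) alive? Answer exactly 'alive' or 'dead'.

Simulating step by step:
Generation 0 (given above): 17 live cells
Generation 1: 25 live cells
XX_________
XX_X_X_____
XXX_XXX_XXX
XXX__XX_XXX
________XX_
___________
Generation 2: 18 live cells
XXX________
___X_XX__X_
________X_X
X_XXX_X____
_X_____XX_X
___________
Generation 3: 17 live cells
_XX________
_XX______X_
__X___XX_X_
_XXX____X__
_XXX___X___
___________

Cell (2,2) at generation 3: 1 -> alive

Answer: alive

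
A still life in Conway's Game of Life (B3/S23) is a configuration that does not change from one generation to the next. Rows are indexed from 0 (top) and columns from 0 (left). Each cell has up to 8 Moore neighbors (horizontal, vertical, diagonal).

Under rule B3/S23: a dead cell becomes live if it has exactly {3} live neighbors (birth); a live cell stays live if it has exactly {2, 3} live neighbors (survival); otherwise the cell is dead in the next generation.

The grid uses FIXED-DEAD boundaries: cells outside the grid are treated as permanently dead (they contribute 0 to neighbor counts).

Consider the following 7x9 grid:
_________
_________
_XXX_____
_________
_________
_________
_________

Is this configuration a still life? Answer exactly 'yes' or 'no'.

Compute generation 1 and compare to generation 0 (given above):
Generation 1:
_________
__X______
__X______
__X______
_________
_________
_________
Cell (1,2) differs: gen0=0 vs gen1=1 -> NOT a still life.

Answer: no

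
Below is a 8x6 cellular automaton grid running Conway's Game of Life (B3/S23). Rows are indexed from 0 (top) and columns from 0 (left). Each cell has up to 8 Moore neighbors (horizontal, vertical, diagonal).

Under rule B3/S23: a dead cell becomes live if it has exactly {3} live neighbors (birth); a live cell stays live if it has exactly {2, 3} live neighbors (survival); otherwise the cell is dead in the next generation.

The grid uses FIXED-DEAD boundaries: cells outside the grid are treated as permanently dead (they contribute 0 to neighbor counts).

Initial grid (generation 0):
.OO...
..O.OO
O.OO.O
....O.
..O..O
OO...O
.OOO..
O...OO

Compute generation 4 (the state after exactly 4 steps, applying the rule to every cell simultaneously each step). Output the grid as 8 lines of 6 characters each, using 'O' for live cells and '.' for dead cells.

Simulating step by step:
Generation 0 (given above): 21 live cells
Generation 1: 25 live cells
.OOO..
....OO
.OO..O
.OO.OO
.O..OO
O..OO.
..OO.O
.OOOO.
Generation 2: 14 live cells
..OOO.
....OO
.OO...
O.....
OO....
.O....
.....O
.O..O.
Generation 3: 13 live cells
...OOO
.O..OO
.O....
O.O...
OO....
OO....
......
......
Generation 4: 13 live cells
(generation 4 grid is the final answer)

Answer: ...O.O
..OO.O
OOO...
O.O...
..O...
OO....
......
......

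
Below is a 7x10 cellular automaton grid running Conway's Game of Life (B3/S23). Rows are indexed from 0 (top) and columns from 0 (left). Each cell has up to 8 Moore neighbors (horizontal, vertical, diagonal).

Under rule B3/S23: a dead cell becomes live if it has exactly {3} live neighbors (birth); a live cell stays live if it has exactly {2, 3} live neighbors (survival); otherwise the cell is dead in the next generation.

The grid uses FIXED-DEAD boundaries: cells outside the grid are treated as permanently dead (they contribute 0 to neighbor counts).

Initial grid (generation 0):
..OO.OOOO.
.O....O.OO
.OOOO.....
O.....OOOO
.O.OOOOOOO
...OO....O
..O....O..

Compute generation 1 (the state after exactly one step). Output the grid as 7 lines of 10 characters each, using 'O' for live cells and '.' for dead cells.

Simulating step by step:
Generation 0 (given above): 32 live cells
Generation 1: 21 live cells
(generation 1 grid is the final answer)

Answer: ..O..OO.OO
.O....O.OO
OOOO.OO...
O........O
..OO......
.........O
...O......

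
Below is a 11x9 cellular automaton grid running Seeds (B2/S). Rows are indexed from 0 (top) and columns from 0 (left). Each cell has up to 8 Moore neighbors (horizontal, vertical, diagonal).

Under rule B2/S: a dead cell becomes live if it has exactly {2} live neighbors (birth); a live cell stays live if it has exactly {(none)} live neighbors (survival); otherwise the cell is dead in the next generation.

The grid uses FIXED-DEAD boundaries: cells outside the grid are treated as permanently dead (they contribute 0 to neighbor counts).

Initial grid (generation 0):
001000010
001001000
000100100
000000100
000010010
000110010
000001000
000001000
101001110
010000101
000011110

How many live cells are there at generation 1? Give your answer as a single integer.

Answer: 22

Derivation:
Simulating step by step:
Generation 0 (given above): 26 live cells
Generation 1: 22 live cells
010100100
010010010
001010010
000110000
000000001
000000001
000100000
010000010
000010001
101100000
000000001
Population at generation 1: 22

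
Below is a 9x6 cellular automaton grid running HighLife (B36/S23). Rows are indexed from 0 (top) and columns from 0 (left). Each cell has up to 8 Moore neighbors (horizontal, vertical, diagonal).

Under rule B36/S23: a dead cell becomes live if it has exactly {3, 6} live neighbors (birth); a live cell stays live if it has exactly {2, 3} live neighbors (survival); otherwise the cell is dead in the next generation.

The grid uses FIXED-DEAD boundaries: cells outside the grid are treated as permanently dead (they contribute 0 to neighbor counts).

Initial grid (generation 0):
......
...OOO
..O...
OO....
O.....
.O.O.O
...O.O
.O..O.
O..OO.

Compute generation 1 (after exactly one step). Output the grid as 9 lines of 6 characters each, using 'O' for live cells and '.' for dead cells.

Simulating step by step:
Generation 0 (given above): 17 live cells
Generation 1: 18 live cells
(generation 1 grid is the final answer)

Answer: ....O.
...OO.
.OOOO.
OO....
O.O...
..O...
...O.O
..O..O
...OO.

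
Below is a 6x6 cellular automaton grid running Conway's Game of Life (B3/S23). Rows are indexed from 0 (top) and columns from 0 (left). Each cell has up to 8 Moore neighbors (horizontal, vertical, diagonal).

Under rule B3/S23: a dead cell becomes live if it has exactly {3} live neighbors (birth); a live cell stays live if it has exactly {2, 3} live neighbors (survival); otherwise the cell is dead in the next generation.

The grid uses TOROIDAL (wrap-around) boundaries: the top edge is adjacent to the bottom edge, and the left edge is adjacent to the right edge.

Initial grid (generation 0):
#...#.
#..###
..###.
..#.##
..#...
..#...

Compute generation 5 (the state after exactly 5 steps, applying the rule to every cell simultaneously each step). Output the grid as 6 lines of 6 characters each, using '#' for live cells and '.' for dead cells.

Answer: ......
..###.
......
......
...#..
..#.#.

Derivation:
Simulating step by step:
Generation 0 (given above): 14 live cells
Generation 1: 17 live cells
##..#.
###...
###...
.##.##
.##...
.#.#..
Generation 2: 6 live cells
...#.#
...#..
......
.....#
....#.
...#..
Generation 3: 5 live cells
..##..
....#.
......
......
....#.
...#..
Generation 4: 7 live cells
..###.
...#..
......
......
......
..###.
Generation 5: 6 live cells
(generation 5 grid is the final answer)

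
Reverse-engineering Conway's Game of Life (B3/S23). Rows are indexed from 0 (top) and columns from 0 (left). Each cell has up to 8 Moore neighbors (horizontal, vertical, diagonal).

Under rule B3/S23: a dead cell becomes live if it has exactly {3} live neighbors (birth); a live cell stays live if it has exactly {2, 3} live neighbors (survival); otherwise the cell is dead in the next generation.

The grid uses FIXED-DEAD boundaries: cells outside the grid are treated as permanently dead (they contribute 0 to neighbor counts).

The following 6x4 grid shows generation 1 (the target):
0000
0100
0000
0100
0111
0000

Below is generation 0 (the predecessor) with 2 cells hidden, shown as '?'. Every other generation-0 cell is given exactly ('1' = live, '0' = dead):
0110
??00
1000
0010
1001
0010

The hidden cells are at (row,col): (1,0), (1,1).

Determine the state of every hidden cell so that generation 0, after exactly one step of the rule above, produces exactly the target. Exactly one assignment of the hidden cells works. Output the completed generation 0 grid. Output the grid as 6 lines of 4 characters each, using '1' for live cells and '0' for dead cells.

Hidden generation-0 cells (in order): (1,0), (1,1).
A hidden cell only influences target cells in its own 3x3 neighborhood. Try each of the 2^2 = 4 assignments, step the completed generation 0 forward once under B3/S23, and compare with the target:
  (1,0)=0 (1,1)=0 -> step reproduces the target at every cell -> ACCEPT
  (1,0)=0 (1,1)=1 -> step gives (0,1)='1' but target has '0' -> reject
  (1,0)=1 (1,1)=0 -> step gives (0,1)='1' but target has '0' -> reject
  (1,0)=1 (1,1)=1 -> step gives (0,0)='1' but target has '0' -> reject
Unique solution: (1,0)=dead, (1,1)=dead.
Check: live-neighbor counts of every cell in the completed generation 0:
1111
2321
0211
2312
0332
1212
Applying B3/S23 to generation 0 with these counts gives:
0000
0100
0000
0100
0111
0000
which matches the target exactly.

Answer: 0110
0000
1000
0010
1001
0010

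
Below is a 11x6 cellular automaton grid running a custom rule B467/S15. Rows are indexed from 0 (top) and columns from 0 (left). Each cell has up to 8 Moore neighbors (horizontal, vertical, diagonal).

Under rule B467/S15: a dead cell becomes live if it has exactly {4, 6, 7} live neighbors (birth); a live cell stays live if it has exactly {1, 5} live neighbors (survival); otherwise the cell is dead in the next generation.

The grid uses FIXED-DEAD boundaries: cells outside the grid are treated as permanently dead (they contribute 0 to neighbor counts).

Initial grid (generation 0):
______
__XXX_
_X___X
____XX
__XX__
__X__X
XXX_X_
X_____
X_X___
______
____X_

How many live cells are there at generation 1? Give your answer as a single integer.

Simulating step by step:
Generation 0 (given above): 19 live cells
Generation 1: 7 live cells
______
______
_X_X__
______
____X_
_____X
____X_
_X____
X_____
______
______
Population at generation 1: 7

Answer: 7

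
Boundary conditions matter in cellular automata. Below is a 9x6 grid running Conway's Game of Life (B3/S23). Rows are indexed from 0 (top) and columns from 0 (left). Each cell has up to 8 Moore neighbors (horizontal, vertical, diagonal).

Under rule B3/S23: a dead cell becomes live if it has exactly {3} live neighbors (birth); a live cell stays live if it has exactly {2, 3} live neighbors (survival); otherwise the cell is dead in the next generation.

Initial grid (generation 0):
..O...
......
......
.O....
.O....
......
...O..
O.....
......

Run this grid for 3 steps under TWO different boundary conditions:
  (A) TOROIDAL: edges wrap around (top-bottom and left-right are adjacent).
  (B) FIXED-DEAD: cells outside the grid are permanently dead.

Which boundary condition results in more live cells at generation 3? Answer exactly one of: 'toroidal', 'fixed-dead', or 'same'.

Answer: same

Derivation:
Under TOROIDAL boundary, generation 3:
......
......
......
......
......
......
......
......
......
Population = 0

Under FIXED-DEAD boundary, generation 3:
......
......
......
......
......
......
......
......
......
Population = 0

Comparison: toroidal=0, fixed-dead=0 -> same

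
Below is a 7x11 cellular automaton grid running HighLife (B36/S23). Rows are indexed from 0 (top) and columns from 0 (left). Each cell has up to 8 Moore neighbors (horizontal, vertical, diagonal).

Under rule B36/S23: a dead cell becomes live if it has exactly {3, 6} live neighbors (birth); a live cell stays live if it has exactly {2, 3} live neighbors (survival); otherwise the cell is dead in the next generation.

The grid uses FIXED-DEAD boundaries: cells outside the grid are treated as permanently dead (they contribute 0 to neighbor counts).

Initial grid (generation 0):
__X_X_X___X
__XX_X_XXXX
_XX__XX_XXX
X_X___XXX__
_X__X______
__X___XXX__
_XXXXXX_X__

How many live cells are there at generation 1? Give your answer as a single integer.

Answer: 29

Derivation:
Simulating step by step:
Generation 0 (given above): 36 live cells
Generation 1: 29 live cells
__X_XXXXX_X
___________
____XX____X
X_XX__X_X__
_XXX_X_X___
______X_X__
_XXXXXX_X__
Population at generation 1: 29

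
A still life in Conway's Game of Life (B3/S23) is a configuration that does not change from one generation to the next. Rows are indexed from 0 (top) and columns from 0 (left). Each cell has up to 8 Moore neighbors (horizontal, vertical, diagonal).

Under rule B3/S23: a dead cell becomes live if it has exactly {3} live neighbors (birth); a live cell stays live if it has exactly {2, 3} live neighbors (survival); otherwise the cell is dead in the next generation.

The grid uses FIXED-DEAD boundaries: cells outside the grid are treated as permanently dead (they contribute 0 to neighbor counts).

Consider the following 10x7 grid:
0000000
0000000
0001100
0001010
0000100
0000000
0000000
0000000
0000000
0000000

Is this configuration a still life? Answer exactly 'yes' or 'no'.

Compute generation 1 and compare to generation 0 (given above):
Generation 1:
0000000
0000000
0001100
0001010
0000100
0000000
0000000
0000000
0000000
0000000
The grids are IDENTICAL -> still life.

Answer: yes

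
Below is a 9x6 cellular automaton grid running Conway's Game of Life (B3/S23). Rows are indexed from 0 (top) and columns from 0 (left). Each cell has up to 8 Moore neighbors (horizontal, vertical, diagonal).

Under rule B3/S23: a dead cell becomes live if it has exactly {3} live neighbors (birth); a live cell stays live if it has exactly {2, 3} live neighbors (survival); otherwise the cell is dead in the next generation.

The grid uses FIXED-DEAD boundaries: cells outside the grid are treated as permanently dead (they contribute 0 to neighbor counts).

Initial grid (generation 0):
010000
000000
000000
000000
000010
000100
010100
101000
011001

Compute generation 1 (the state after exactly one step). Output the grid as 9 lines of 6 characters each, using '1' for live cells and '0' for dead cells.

Simulating step by step:
Generation 0 (given above): 10 live cells
Generation 1: 9 live cells
(generation 1 grid is the final answer)

Answer: 000000
000000
000000
000000
000000
001110
010100
100100
011000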